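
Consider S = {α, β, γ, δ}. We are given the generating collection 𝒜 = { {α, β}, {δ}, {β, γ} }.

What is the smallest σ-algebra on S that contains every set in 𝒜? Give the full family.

Answer: σ(𝒜) = { {}, {α}, {β}, {γ}, {δ}, {α, β}, {α, γ}, {α, δ}, {β, γ}, {β, δ}, {γ, δ}, {α, β, γ}, {α, β, δ}, {α, γ, δ}, {β, γ, δ}, S }

Check:
Start: 𝒜 ∪ {∅, S} = { {}, {δ}, {α, β}, {β, γ}, S }.
Step 1. New:
  {α, δ}  = S∖{β, γ}
  {γ, δ}  = S∖{α, β}
  {α, β, γ}  = S∖{δ}
  {α, β, δ}  = {α, β} ∪ {δ}
  {β, γ, δ}  = {β, γ} ∪ {δ}
Step 2: +3 →
  {α}  = S∖{β, γ, δ}
  {γ}  = S∖{α, β, δ}
  {α, γ, δ}  = {γ, δ} ∪ {α, δ}
Step 3: 2 new —
  {β}  = S∖{α, γ, δ}
  {α, γ}  = {γ} ∪ {α}
Step 4 (1 new):
  {β, δ}  = S∖{α, γ}
Step 5 adds nothing — fixpoint reached.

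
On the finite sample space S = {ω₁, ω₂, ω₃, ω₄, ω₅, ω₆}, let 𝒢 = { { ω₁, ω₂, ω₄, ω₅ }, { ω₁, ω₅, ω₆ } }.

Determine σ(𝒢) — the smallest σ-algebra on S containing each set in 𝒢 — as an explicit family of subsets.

Answer: σ(𝒢) = { {  }, { ω₃ }, { ω₆ }, { ω₁, ω₅ }, { ω₂, ω₄ }, { ω₃, ω₆ }, { ω₁, ω₃, ω₅ }, { ω₁, ω₅, ω₆ }, { ω₂, ω₃, ω₄ }, { ω₂, ω₄, ω₆ }, { ω₁, ω₂, ω₄, ω₅ }, { ω₁, ω₃, ω₅, ω₆ }, { ω₂, ω₃, ω₄, ω₆ }, { ω₁, ω₂, ω₃, ω₄, ω₅ }, { ω₁, ω₂, ω₄, ω₅, ω₆ }, S }

Check:
Take S₀ = 𝒢 ∪ {∅, S} = { {  }, { ω₁, ω₅, ω₆ }, { ω₁, ω₂, ω₄, ω₅ }, S }.
Round 1 adds 3:
  { ω₃, ω₆ }  = S∖{ ω₁, ω₂, ω₄, ω₅ }
  { ω₂, ω₃, ω₄ }  = S∖{ ω₁, ω₅, ω₆ }
  { ω₁, ω₂, ω₄, ω₅, ω₆ }  = { ω₁, ω₅, ω₆ } ∪ { ω₁, ω₂, ω₄, ω₅ }
  (now 7)
Round 2: +4 →
  { ω₃ }  = S∖{ ω₁, ω₂, ω₄, ω₅, ω₆ }
  { ω₁, ω₃, ω₅, ω₆ }  = { ω₁, ω₅, ω₆ } ∪ { ω₃, ω₆ }
  { ω₂, ω₃, ω₄, ω₆ }  = { ω₂, ω₃, ω₄ } ∪ { ω₃, ω₆ }
  { ω₁, ω₂, ω₃, ω₄, ω₅ }  = { ω₂, ω₃, ω₄ } ∪ { ω₁, ω₂, ω₄, ω₅ }
  (now 11)
Round 3: 3 new —
  { ω₆ }  = S∖{ ω₁, ω₂, ω₃, ω₄, ω₅ }
  { ω₁, ω₅ }  = S∖{ ω₂, ω₃, ω₄, ω₆ }
  { ω₂, ω₄ }  = S∖{ ω₁, ω₃, ω₅, ω₆ }
  (now 14)
Round 4 (2 new):
  { ω₁, ω₃, ω₅ }  = { ω₃ } ∪ { ω₁, ω₅ }
  { ω₂, ω₄, ω₆ }  = { ω₂, ω₄ } ∪ { ω₆ }
  (now 16)
After Round 5 the family is unchanged; done.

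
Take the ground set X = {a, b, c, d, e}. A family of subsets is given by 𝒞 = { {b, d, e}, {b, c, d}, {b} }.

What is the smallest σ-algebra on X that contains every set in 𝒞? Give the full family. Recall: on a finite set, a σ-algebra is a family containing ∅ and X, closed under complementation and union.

Start: 𝒞 ∪ {∅, X} = { {}, {b}, {b, c, d}, {b, d, e}, X }.
Round 1 (4 new):
  {a, c}  = complement {b, d, e}
  {a, e}  = complement {b, c, d}
  {a, c, d, e}  = complement {b}
  {b, c, d, e}  = {b, c, d} ∪ {b, d, e}
  — 9 sets.
Round 2: 6 new —
  {a}  = complement {b, c, d, e}
  {a, b, c}  = {b} ∪ {a, c}
  {a, b, e}  = {b} ∪ {a, e}
  {a, c, e}  = {a, c} ∪ {a, e}
  {a, b, c, d}  = {b, c, d} ∪ {a, c}
  {a, b, d, e}  = {a, e} ∪ {b, d, e}
  — 15 sets.
Round 3: +7 →
  {c}  = complement {a, b, d, e}
  {e}  = complement {a, b, c, d}
  {a, b}  = {b} ∪ {a}
  {b, d}  = complement {a, c, e}
  {c, d}  = complement {a, b, e}
  {d, e}  = complement {a, b, c}
  {a, b, c, e}  = {a, b, e} ∪ {a, b, c}
  — 22 sets.
Round 4: 8 new —
  {d}  = complement {a, b, c, e}
  {b, c}  = {b} ∪ {c}
  {b, e}  = {b} ∪ {e}
  {c, e}  = {e} ∪ {c}
  {a, b, d}  = {b, d} ∪ {a, b}
  {a, c, d}  = {c, d} ∪ {a, c}
  {a, d, e}  = {d, e} ∪ {a, e}
  {c, d, e}  = complement {a, b}
  — 30 sets.
Round 5: 2 new —
  {a, d}  = {d} ∪ {a}
  {b, c, e}  = {b, e} ∪ {c}
  — 32 sets.
Round 6: no new sets; the family is a σ-algebra.

Therefore σ(𝒞) = { {}, {a}, {b}, {c}, {d}, {e}, {a, b}, {a, c}, {a, d}, {a, e}, {b, c}, {b, d}, {b, e}, {c, d}, {c, e}, {d, e}, {a, b, c}, {a, b, d}, {a, b, e}, {a, c, d}, {a, c, e}, {a, d, e}, {b, c, d}, {b, c, e}, {b, d, e}, {c, d, e}, {a, b, c, d}, {a, b, c, e}, {a, b, d, e}, {a, c, d, e}, {b, c, d, e}, X } (|σ(𝒞)| = 32).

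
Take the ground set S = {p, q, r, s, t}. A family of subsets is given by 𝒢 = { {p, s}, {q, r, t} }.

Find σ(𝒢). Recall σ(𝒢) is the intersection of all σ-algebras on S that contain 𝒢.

Begin from { {}, {p, s}, {q, r, t}, S } (that is, 𝒢 plus ∅ and S).
Round 1: stable.

Hence σ(𝒢) has 4 members: { {}, {p, s}, {q, r, t}, S }.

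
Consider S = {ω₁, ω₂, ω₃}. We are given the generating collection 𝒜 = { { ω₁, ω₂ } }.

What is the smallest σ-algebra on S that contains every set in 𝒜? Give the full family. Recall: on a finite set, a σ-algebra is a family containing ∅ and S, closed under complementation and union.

Answer: σ(𝒜) = { {}, { ω₃ }, { ω₁, ω₂ }, S }

Trace:
Initial family (3 sets): { {}, { ω₁, ω₂ }, S }.
Iteration 1 (1 new):
  { ω₃ }  = complement { ω₁, ω₂ }
  (now 4)
Iteration 2: closed — nothing new.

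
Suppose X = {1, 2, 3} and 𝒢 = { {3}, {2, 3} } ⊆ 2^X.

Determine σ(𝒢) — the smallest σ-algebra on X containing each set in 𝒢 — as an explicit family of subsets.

Seed the family with 𝒢 together with ∅ and X: { ∅, {3}, {2, 3}, X }.
Iteration 1: 2 new —
  {1}  = complement {2, 3}
  {1, 2}  = complement {3}
  (now 6)
Iteration 2 (1 new):
  {1, 3}  = {3} ∪ {1}
  (now 7)
Iteration 3. New:
  {2}  = complement {1, 3}
  (now 8)
After Iteration 4 the family is unchanged; done.

|σ(𝒢)| = 8.  σ(𝒢) = { ∅, {1}, {2}, {3}, {1, 2}, {1, 3}, {2, 3}, X }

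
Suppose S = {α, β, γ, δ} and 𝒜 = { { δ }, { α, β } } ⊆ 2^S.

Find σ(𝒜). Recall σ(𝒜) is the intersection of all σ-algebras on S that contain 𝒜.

σ(𝒜) = { {  }, { γ }, { δ }, { α, β }, { γ, δ }, { α, β, γ }, { α, β, δ }, S }

Derivation:
Seed the family with 𝒜 together with ∅ and S: { {  }, { δ }, { α, β }, S }.
Round 1. New:
  { γ, δ }  = { α, β }ᶜ
  { α, β, γ }  = { δ }ᶜ
  { α, β, δ }  = { α, β } ∪ { δ }
  |family| = 7
Round 2 adds 1:
  { γ }  = { α, β, δ }ᶜ
  |family| = 8
Round 3: already closed under ᶜ and ∪.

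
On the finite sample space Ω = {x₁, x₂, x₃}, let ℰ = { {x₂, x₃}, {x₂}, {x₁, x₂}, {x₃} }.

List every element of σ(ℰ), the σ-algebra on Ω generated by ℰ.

Seed the family with ℰ together with ∅ and Ω: { {}, {x₂}, {x₃}, {x₁, x₂}, {x₂, x₃}, Ω }.
Iteration 1. New:
  {x₁}  = complement {x₂, x₃}
  {x₁, x₃}  = complement {x₂}
  — 8 sets.
Iteration 2: no new sets; the family is a σ-algebra.

|σ(ℰ)| = 8.  σ(ℰ) = { {}, {x₁}, {x₂}, {x₃}, {x₁, x₂}, {x₁, x₃}, {x₂, x₃}, Ω }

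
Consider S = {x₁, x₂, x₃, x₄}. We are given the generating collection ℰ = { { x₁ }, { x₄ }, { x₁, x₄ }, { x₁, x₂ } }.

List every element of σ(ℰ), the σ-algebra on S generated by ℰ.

Initial family (6 sets): { ∅, { x₁ }, { x₄ }, { x₁, x₂ }, { x₁, x₄ }, S }.
Round 1: 5 new —
  { x₂, x₃ }  = { x₁, x₄ }ᶜ
  { x₃, x₄ }  = { x₁, x₂ }ᶜ
  { x₁, x₂, x₃ }  = { x₄ }ᶜ
  { x₁, x₂, x₄ }  = { x₁, x₄ } ∪ { x₁, x₂ }
  { x₂, x₃, x₄ }  = { x₁ }ᶜ
  — 11 sets.
Round 2 adds 2:
  { x₃ }  = { x₁, x₂, x₄ }ᶜ
  { x₁, x₃, x₄ }  = { x₃, x₄ } ∪ { x₁, x₄ }
  — 13 sets.
Round 3: +2 →
  { x₂ }  = { x₁, x₃, x₄ }ᶜ
  { x₁, x₃ }  = { x₃ } ∪ { x₁ }
  — 15 sets.
Round 4: 1 new —
  { x₂, x₄ }  = { x₁, x₃ }ᶜ
  — 16 sets.
After Round 5 the family is unchanged; done.

|σ(ℰ)| = 16.  σ(ℰ) = { ∅, { x₁ }, { x₂ }, { x₃ }, { x₄ }, { x₁, x₂ }, { x₁, x₃ }, { x₁, x₄ }, { x₂, x₃ }, { x₂, x₄ }, { x₃, x₄ }, { x₁, x₂, x₃ }, { x₁, x₂, x₄ }, { x₁, x₃, x₄ }, { x₂, x₃, x₄ }, S }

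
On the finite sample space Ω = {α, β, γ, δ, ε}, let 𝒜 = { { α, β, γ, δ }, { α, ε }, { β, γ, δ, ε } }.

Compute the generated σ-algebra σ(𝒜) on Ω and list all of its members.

Seed the family with 𝒜 together with ∅ and Ω: { {}, { α, ε }, { α, β, γ, δ }, { β, γ, δ, ε }, Ω }.
Pass 1 (3 new):
  { α }  = Ω∖{ β, γ, δ, ε }
  { ε }  = Ω∖{ α, β, γ, δ }
  { β, γ, δ }  = Ω∖{ α, ε }
  — 8 sets.
Pass 2: no new sets; the family is a σ-algebra.

σ(𝒜) = { {}, { α }, { ε }, { α, ε }, { β, γ, δ }, { α, β, γ, δ }, { β, γ, δ, ε }, Ω }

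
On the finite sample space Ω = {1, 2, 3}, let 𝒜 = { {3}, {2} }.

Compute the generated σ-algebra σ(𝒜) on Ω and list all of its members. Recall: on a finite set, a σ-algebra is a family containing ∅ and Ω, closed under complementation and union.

σ(𝒜) = { ∅, {1}, {2}, {3}, {1, 2}, {1, 3}, {2, 3}, Ω }

Trace:
Start: 𝒜 ∪ {∅, Ω} = { ∅, {2}, {3}, Ω }.
Round 1 (3 new):
  {1, 2}  = {3}ᶜ
  {1, 3}  = {2}ᶜ
  {2, 3}  = {3} ∪ {2}
  |family| = 7
Round 2 adds 1:
  {1}  = {2, 3}ᶜ
  |family| = 8
After Round 3 the family is unchanged; done.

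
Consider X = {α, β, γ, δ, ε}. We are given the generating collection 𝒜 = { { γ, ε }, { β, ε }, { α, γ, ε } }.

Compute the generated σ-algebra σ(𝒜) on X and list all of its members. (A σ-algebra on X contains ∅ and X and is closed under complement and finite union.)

σ(𝒜) (32 sets): { {  }, { α }, { β }, { γ }, { δ }, { ε }, { α, β }, { α, γ }, { α, δ }, { α, ε }, { β, γ }, { β, δ }, { β, ε }, { γ, δ }, { γ, ε }, { δ, ε }, { α, β, γ }, { α, β, δ }, { α, β, ε }, { α, γ, δ }, { α, γ, ε }, { α, δ, ε }, { β, γ, δ }, { β, γ, ε }, { β, δ, ε }, { γ, δ, ε }, { α, β, γ, δ }, { α, β, γ, ε }, { α, β, δ, ε }, { α, γ, δ, ε }, { β, γ, δ, ε }, X }

Trace:
Take S₀ = 𝒜 ∪ {∅, X} = { {  }, { β, ε }, { γ, ε }, { α, γ, ε }, X }.
Pass 1. New:
  { β, δ }  = { α, γ, ε }ᶜ
  { α, β, δ }  = { γ, ε }ᶜ
  { α, γ, δ }  = { β, ε }ᶜ
  { β, γ, ε }  = { β, ε } ∪ { γ, ε }
  { α, β, γ, ε }  = { β, ε } ∪ { α, γ, ε }
  |family| = 10
Pass 2 (7 new):
  { δ }  = { α, β, γ, ε }ᶜ
  { α, δ }  = { β, γ, ε }ᶜ
  { β, δ, ε }  = { β, ε } ∪ { β, δ }
  { α, β, γ, δ }  = { α, β, δ } ∪ { α, γ, δ }
  { α, β, δ, ε }  = { β, ε } ∪ { α, β, δ }
  { α, γ, δ, ε }  = { α, γ, ε } ∪ { α, γ, δ }
  { β, γ, δ, ε }  = { β, γ, ε } ∪ { β, δ }
  |family| = 17
Pass 3. New:
  { α }  = { β, γ, δ, ε }ᶜ
  { β }  = { α, γ, δ, ε }ᶜ
  { γ }  = { α, β, δ, ε }ᶜ
  { ε }  = { α, β, γ, δ }ᶜ
  { α, γ }  = { β, δ, ε }ᶜ
  { γ, δ, ε }  = { δ } ∪ { γ, ε }
  |family| = 23
Pass 4: +9 →
  { α, β }  = { γ, δ, ε }ᶜ
  { α, ε }  = { ε } ∪ { α }
  { β, γ }  = { β } ∪ { γ }
  { γ, δ }  = { γ } ∪ { δ }
  { δ, ε }  = { ε } ∪ { δ }
  { α, β, γ }  = { β } ∪ { α, γ }
  { α, β, ε }  = { β, ε } ∪ { α }
  { α, δ, ε }  = { ε } ∪ { α, δ }
  { β, γ, δ }  = { γ } ∪ { β, δ }
  |family| = 32
Pass 5: stable.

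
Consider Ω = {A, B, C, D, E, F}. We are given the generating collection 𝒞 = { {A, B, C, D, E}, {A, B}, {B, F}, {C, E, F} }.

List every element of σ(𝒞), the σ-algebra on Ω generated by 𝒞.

Answer: σ(𝒞) = { {}, {A}, {B}, {D}, {F}, {A, B}, {A, D}, {A, F}, {B, D}, {B, F}, {C, E}, {D, F}, {A, B, D}, {A, B, F}, {A, C, E}, {A, D, F}, {B, C, E}, {B, D, F}, {C, D, E}, {C, E, F}, {A, B, C, E}, {A, B, D, F}, {A, C, D, E}, {A, C, E, F}, {B, C, D, E}, {B, C, E, F}, {C, D, E, F}, {A, B, C, D, E}, {A, B, C, E, F}, {A, C, D, E, F}, {B, C, D, E, F}, Ω }

Derivation:
Seed the family with 𝒞 together with ∅ and Ω: { {}, {A, B}, {B, F}, {C, E, F}, {A, B, C, D, E}, Ω }.
Pass 1: +7 →
  {F}  = complement {A, B, C, D, E}
  {A, B, D}  = complement {C, E, F}
  {A, B, F}  = {A, B} ∪ {B, F}
  {A, C, D, E}  = complement {B, F}
  {B, C, E, F}  = {C, E, F} ∪ {B, F}
  {C, D, E, F}  = complement {A, B}
  {A, B, C, E, F}  = {A, B} ∪ {C, E, F}
Pass 2: 6 new —
  {D}  = complement {A, B, C, E, F}
  {A, D}  = complement {B, C, E, F}
  {C, D, E}  = complement {A, B, F}
  {A, B, D, F}  = {B, F} ∪ {A, B, D}
  {A, C, D, E, F}  = {C, D, E, F} ∪ {A, C, D, E}
  {B, C, D, E, F}  = {C, D, E, F} ∪ {B, F}
Pass 3: +6 →
  {A}  = complement {B, C, D, E, F}
  {B}  = complement {A, C, D, E, F}
  {C, E}  = complement {A, B, D, F}
  {D, F}  = {F} ∪ {D}
  {A, D, F}  = {A, D} ∪ {F}
  {B, D, F}  = {B, F} ∪ {D}
Pass 4. New:
  {A, F}  = {A} ∪ {F}
  {B, D}  = {B} ∪ {D}
  {A, C, E}  = complement {B, D, F}
  {B, C, E}  = complement {A, D, F}
  {A, B, C, E}  = complement {D, F}
  {A, C, E, F}  = {A} ∪ {C, E, F}
  {B, C, D, E}  = {C, D, E} ∪ {B}
Pass 5: stable.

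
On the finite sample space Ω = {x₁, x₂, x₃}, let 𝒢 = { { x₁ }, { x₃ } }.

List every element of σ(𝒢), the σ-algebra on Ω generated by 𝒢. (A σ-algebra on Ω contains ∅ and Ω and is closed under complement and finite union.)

|σ(𝒢)| = 8.  σ(𝒢) = { {  }, { x₁ }, { x₂ }, { x₃ }, { x₁, x₂ }, { x₁, x₃ }, { x₂, x₃ }, Ω }

Working:
Begin from { {  }, { x₁ }, { x₃ }, Ω } (that is, 𝒢 plus ∅ and Ω).
Step 1. New:
  { x₁, x₂ }  = Ω∖{ x₃ }
  { x₁, x₃ }  = { x₃ } ∪ { x₁ }
  { x₂, x₃ }  = Ω∖{ x₁ }
Step 2: 1 new —
  { x₂ }  = Ω∖{ x₁, x₃ }
Step 3 adds nothing — fixpoint reached.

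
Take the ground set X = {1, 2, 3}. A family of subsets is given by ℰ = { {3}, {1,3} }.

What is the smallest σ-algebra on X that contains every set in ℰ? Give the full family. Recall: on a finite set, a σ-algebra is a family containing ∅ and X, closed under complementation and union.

|σ(ℰ)| = 8.  σ(ℰ) = { ∅, {1}, {2}, {3}, {1,2}, {1,3}, {2,3}, X }

Check:
Initial family (4 sets): { ∅, {3}, {1,3}, X }.
Round 1. New:
  {2}  = ᶜ of {1,3}
  {1,2}  = ᶜ of {3}
  |family| = 6
Round 2 (1 new):
  {2,3}  = {3} ∪ {2}
  |family| = 7
Round 3: 1 new —
  {1}  = ᶜ of {2,3}
  |family| = 8
After Round 4 the family is unchanged; done.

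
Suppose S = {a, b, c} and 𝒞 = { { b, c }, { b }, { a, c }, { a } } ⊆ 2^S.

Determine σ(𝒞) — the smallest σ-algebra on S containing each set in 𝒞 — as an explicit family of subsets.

Initial family (6 sets): { {}, { a }, { b }, { a, c }, { b, c }, S }.
Iteration 1 adds 1:
  { a, b }  = { b } ∪ { a }
  |family| = 7
Iteration 2 (1 new):
  { c }  = { a, b }ᶜ
  |family| = 8
Iteration 3: closed — nothing new.

|σ(𝒞)| = 8.  σ(𝒞) = { {}, { a }, { b }, { c }, { a, b }, { a, c }, { b, c }, S }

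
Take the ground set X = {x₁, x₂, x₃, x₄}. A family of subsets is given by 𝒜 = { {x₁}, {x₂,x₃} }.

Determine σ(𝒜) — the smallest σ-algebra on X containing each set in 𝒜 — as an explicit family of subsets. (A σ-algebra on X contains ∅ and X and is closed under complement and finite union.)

Answer: σ(𝒜) = { {}, {x₁}, {x₄}, {x₁,x₄}, {x₂,x₃}, {x₁,x₂,x₃}, {x₂,x₃,x₄}, X }

Working:
Seed the family with 𝒜 together with ∅ and X: { {}, {x₁}, {x₂,x₃}, X }.
Step 1 adds 3:
  {x₁,x₄}  = ᶜ of {x₂,x₃}
  {x₁,x₂,x₃}  = {x₂,x₃} ∪ {x₁}
  {x₂,x₃,x₄}  = ᶜ of {x₁}
  |family| = 7
Step 2: +1 →
  {x₄}  = ᶜ of {x₁,x₂,x₃}
  |family| = 8
Step 3: already closed under ᶜ and ∪.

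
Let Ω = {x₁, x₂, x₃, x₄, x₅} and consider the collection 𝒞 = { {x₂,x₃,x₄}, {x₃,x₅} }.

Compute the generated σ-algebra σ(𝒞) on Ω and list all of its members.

Take S₀ = 𝒞 ∪ {∅, Ω} = { {}, {x₃,x₅}, {x₂,x₃,x₄}, Ω }.
Pass 1 adds 3:
  {x₁,x₅}  = ᶜ of {x₂,x₃,x₄}
  {x₁,x₂,x₄}  = ᶜ of {x₃,x₅}
  {x₂,x₃,x₄,x₅}  = {x₃,x₅} ∪ {x₂,x₃,x₄}
Pass 2: 4 new —
  {x₁}  = ᶜ of {x₂,x₃,x₄,x₅}
  {x₁,x₃,x₅}  = {x₁,x₅} ∪ {x₃,x₅}
  {x₁,x₂,x₃,x₄}  = {x₂,x₃,x₄} ∪ {x₁,x₂,x₄}
  {x₁,x₂,x₄,x₅}  = {x₁,x₅} ∪ {x₁,x₂,x₄}
Pass 3 adds 3:
  {x₃}  = ᶜ of {x₁,x₂,x₄,x₅}
  {x₅}  = ᶜ of {x₁,x₂,x₃,x₄}
  {x₂,x₄}  = ᶜ of {x₁,x₃,x₅}
Pass 4: +2 →
  {x₁,x₃}  = {x₃} ∪ {x₁}
  {x₂,x₄,x₅}  = {x₂,x₄} ∪ {x₅}
Pass 5: closed — nothing new.

|σ(𝒞)| = 16.  σ(𝒞) = { {}, {x₁}, {x₃}, {x₅}, {x₁,x₃}, {x₁,x₅}, {x₂,x₄}, {x₃,x₅}, {x₁,x₂,x₄}, {x₁,x₃,x₅}, {x₂,x₃,x₄}, {x₂,x₄,x₅}, {x₁,x₂,x₃,x₄}, {x₁,x₂,x₄,x₅}, {x₂,x₃,x₄,x₅}, Ω }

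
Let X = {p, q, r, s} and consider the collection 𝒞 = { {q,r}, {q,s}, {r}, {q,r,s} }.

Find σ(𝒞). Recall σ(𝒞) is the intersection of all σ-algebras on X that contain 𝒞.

Seed the family with 𝒞 together with ∅ and X: { {}, {r}, {q,r}, {q,s}, {q,r,s}, X }.
Iteration 1: +4 →
  {p}  = X∖{q,r,s}
  {p,r}  = X∖{q,s}
  {p,s}  = X∖{q,r}
  {p,q,s}  = X∖{r}
  |family| = 10
Iteration 2: 2 new —
  {p,q,r}  = {q,r} ∪ {p,r}
  {p,r,s}  = {r} ∪ {p,s}
  |family| = 12
Iteration 3. New:
  {q}  = X∖{p,r,s}
  {s}  = X∖{p,q,r}
  |family| = 14
Iteration 4 (2 new):
  {p,q}  = {q} ∪ {p}
  {r,s}  = {r} ∪ {s}
  |family| = 16
Iteration 5: stable.

Therefore σ(𝒞) = { {}, {p}, {q}, {r}, {s}, {p,q}, {p,r}, {p,s}, {q,r}, {q,s}, {r,s}, {p,q,r}, {p,q,s}, {p,r,s}, {q,r,s}, X } (|σ(𝒞)| = 16).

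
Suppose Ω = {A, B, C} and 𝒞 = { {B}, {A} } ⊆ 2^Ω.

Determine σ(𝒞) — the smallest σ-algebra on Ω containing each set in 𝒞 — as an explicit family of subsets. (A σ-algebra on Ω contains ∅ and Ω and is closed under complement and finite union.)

Take S₀ = 𝒞 ∪ {∅, Ω} = { ∅, {A}, {B}, Ω }.
Pass 1: 3 new —
  {A, B}  = {B} ∪ {A}
  {A, C}  = Ω∖{B}
  {B, C}  = Ω∖{A}
  [7 total]
Pass 2: +1 →
  {C}  = Ω∖{A, B}
  [8 total]
Pass 3: already closed under ᶜ and ∪.

Therefore σ(𝒞) = { ∅, {A}, {B}, {C}, {A, B}, {A, C}, {B, C}, Ω } (|σ(𝒞)| = 8).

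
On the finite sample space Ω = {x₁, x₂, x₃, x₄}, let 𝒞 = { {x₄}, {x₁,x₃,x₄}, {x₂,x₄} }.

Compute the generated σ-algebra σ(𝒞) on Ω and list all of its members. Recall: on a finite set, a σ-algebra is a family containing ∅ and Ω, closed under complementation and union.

Answer: σ(𝒞) = { {}, {x₂}, {x₄}, {x₁,x₃}, {x₂,x₄}, {x₁,x₂,x₃}, {x₁,x₃,x₄}, Ω }

Derivation:
Take S₀ = 𝒞 ∪ {∅, Ω} = { {}, {x₄}, {x₂,x₄}, {x₁,x₃,x₄}, Ω }.
Iteration 1: +3 →
  {x₂}  = complement {x₁,x₃,x₄}
  {x₁,x₃}  = complement {x₂,x₄}
  {x₁,x₂,x₃}  = complement {x₄}
  — 8 sets.
Iteration 2: no new sets; the family is a σ-algebra.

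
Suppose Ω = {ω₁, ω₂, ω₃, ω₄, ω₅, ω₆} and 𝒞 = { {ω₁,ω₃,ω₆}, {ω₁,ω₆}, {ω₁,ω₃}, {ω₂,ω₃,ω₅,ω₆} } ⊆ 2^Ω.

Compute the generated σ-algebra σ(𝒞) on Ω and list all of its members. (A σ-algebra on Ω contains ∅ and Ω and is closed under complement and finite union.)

Answer: σ(𝒞) = { {}, {ω₁}, {ω₃}, {ω₄}, {ω₆}, {ω₁,ω₃}, {ω₁,ω₄}, {ω₁,ω₆}, {ω₂,ω₅}, {ω₃,ω₄}, {ω₃,ω₆}, {ω₄,ω₆}, {ω₁,ω₂,ω₅}, {ω₁,ω₃,ω₄}, {ω₁,ω₃,ω₆}, {ω₁,ω₄,ω₆}, {ω₂,ω₃,ω₅}, {ω₂,ω₄,ω₅}, {ω₂,ω₅,ω₆}, {ω₃,ω₄,ω₆}, {ω₁,ω₂,ω₃,ω₅}, {ω₁,ω₂,ω₄,ω₅}, {ω₁,ω₂,ω₅,ω₆}, {ω₁,ω₃,ω₄,ω₆}, {ω₂,ω₃,ω₄,ω₅}, {ω₂,ω₃,ω₅,ω₆}, {ω₂,ω₄,ω₅,ω₆}, {ω₁,ω₂,ω₃,ω₄,ω₅}, {ω₁,ω₂,ω₃,ω₅,ω₆}, {ω₁,ω₂,ω₄,ω₅,ω₆}, {ω₂,ω₃,ω₄,ω₅,ω₆}, Ω }

Trace:
Start: 𝒞 ∪ {∅, Ω} = { {}, {ω₁,ω₃}, {ω₁,ω₆}, {ω₁,ω₃,ω₆}, {ω₂,ω₃,ω₅,ω₆}, Ω }.
Step 1 adds 5:
  {ω₁,ω₄}  = {ω₂,ω₃,ω₅,ω₆}ᶜ
  {ω₂,ω₄,ω₅}  = {ω₁,ω₃,ω₆}ᶜ
  {ω₂,ω₃,ω₄,ω₅}  = {ω₁,ω₆}ᶜ
  {ω₂,ω₄,ω₅,ω₆}  = {ω₁,ω₃}ᶜ
  {ω₁,ω₂,ω₃,ω₅,ω₆}  = {ω₁,ω₃} ∪ {ω₂,ω₃,ω₅,ω₆}
  |family| = 11
Step 2: 8 new —
  {ω₄}  = {ω₁,ω₂,ω₃,ω₅,ω₆}ᶜ
  {ω₁,ω₃,ω₄}  = {ω₁,ω₄} ∪ {ω₁,ω₃}
  {ω₁,ω₄,ω₆}  = {ω₁,ω₆} ∪ {ω₁,ω₄}
  {ω₁,ω₂,ω₄,ω₅}  = {ω₁,ω₄} ∪ {ω₂,ω₄,ω₅}
  {ω₁,ω₃,ω₄,ω₆}  = {ω₁,ω₃,ω₆} ∪ {ω₁,ω₄}
  {ω₁,ω₂,ω₃,ω₄,ω₅}  = {ω₂,ω₃,ω₄,ω₅} ∪ {ω₁,ω₄}
  {ω₁,ω₂,ω₄,ω₅,ω₆}  = {ω₁,ω₆} ∪ {ω₂,ω₄,ω₅,ω₆}
  {ω₂,ω₃,ω₄,ω₅,ω₆}  = {ω₂,ω₃,ω₅,ω₆} ∪ {ω₂,ω₃,ω₄,ω₅}
  |family| = 19
Step 3. New:
  {ω₁}  = {ω₂,ω₃,ω₄,ω₅,ω₆}ᶜ
  {ω₃}  = {ω₁,ω₂,ω₄,ω₅,ω₆}ᶜ
  {ω₆}  = {ω₁,ω₂,ω₃,ω₄,ω₅}ᶜ
  {ω₂,ω₅}  = {ω₁,ω₃,ω₄,ω₆}ᶜ
  {ω₃,ω₆}  = {ω₁,ω₂,ω₄,ω₅}ᶜ
  {ω₂,ω₃,ω₅}  = {ω₁,ω₄,ω₆}ᶜ
  {ω₂,ω₅,ω₆}  = {ω₁,ω₃,ω₄}ᶜ
  |family| = 26
Step 4 (6 new):
  {ω₃,ω₄}  = {ω₃} ∪ {ω₄}
  {ω₄,ω₆}  = {ω₆} ∪ {ω₄}
  {ω₁,ω₂,ω₅}  = {ω₂,ω₅} ∪ {ω₁}
  {ω₃,ω₄,ω₆}  = {ω₃,ω₆} ∪ {ω₄}
  {ω₁,ω₂,ω₃,ω₅}  = {ω₂,ω₅} ∪ {ω₁,ω₃}
  {ω₁,ω₂,ω₅,ω₆}  = {ω₂,ω₅} ∪ {ω₁,ω₆}
  |family| = 32
Step 5: closed — nothing new.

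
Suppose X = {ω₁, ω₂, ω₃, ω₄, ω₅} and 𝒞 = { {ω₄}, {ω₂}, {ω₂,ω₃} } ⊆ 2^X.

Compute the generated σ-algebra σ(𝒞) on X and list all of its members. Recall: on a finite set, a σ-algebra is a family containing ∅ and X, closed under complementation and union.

σ(𝒞) = { ∅, {ω₂}, {ω₃}, {ω₄}, {ω₁,ω₅}, {ω₂,ω₃}, {ω₂,ω₄}, {ω₃,ω₄}, {ω₁,ω₂,ω₅}, {ω₁,ω₃,ω₅}, {ω₁,ω₄,ω₅}, {ω₂,ω₃,ω₄}, {ω₁,ω₂,ω₃,ω₅}, {ω₁,ω₂,ω₄,ω₅}, {ω₁,ω₃,ω₄,ω₅}, X }

Derivation:
Begin from { ∅, {ω₂}, {ω₄}, {ω₂,ω₃}, X } (that is, 𝒞 plus ∅ and X).
Iteration 1 adds 5:
  {ω₂,ω₄}  = {ω₄} ∪ {ω₂}
  {ω₁,ω₄,ω₅}  = X∖{ω₂,ω₃}
  {ω₂,ω₃,ω₄}  = {ω₂,ω₃} ∪ {ω₄}
  {ω₁,ω₂,ω₃,ω₅}  = X∖{ω₄}
  {ω₁,ω₃,ω₄,ω₅}  = X∖{ω₂}
Iteration 2. New:
  {ω₁,ω₅}  = X∖{ω₂,ω₃,ω₄}
  {ω₁,ω₃,ω₅}  = X∖{ω₂,ω₄}
  {ω₁,ω₂,ω₄,ω₅}  = {ω₁,ω₄,ω₅} ∪ {ω₂}
Iteration 3: +2 →
  {ω₃}  = X∖{ω₁,ω₂,ω₄,ω₅}
  {ω₁,ω₂,ω₅}  = {ω₁,ω₅} ∪ {ω₂}
Iteration 4. New:
  {ω₃,ω₄}  = X∖{ω₁,ω₂,ω₅}
Iteration 5: closed — nothing new.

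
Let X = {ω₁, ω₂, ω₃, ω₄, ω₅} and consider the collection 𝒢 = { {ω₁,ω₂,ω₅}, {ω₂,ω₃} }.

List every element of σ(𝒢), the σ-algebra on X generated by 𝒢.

Seed the family with 𝒢 together with ∅ and X: { {}, {ω₂,ω₃}, {ω₁,ω₂,ω₅}, X }.
Iteration 1 adds 3:
  {ω₃,ω₄}  = X∖{ω₁,ω₂,ω₅}
  {ω₁,ω₄,ω₅}  = X∖{ω₂,ω₃}
  {ω₁,ω₂,ω₃,ω₅}  = {ω₁,ω₂,ω₅} ∪ {ω₂,ω₃}
  |family| = 7
Iteration 2: +4 →
  {ω₄}  = X∖{ω₁,ω₂,ω₃,ω₅}
  {ω₂,ω₃,ω₄}  = {ω₃,ω₄} ∪ {ω₂,ω₃}
  {ω₁,ω₂,ω₄,ω₅}  = {ω₁,ω₄,ω₅} ∪ {ω₁,ω₂,ω₅}
  {ω₁,ω₃,ω₄,ω₅}  = {ω₁,ω₄,ω₅} ∪ {ω₃,ω₄}
  |family| = 11
Iteration 3: 3 new —
  {ω₂}  = X∖{ω₁,ω₃,ω₄,ω₅}
  {ω₃}  = X∖{ω₁,ω₂,ω₄,ω₅}
  {ω₁,ω₅}  = X∖{ω₂,ω₃,ω₄}
  |family| = 14
Iteration 4 (2 new):
  {ω₂,ω₄}  = {ω₄} ∪ {ω₂}
  {ω₁,ω₃,ω₅}  = {ω₃} ∪ {ω₁,ω₅}
  |family| = 16
After Iteration 5 the family is unchanged; done.

Therefore σ(𝒢) = { {}, {ω₂}, {ω₃}, {ω₄}, {ω₁,ω₅}, {ω₂,ω₃}, {ω₂,ω₄}, {ω₃,ω₄}, {ω₁,ω₂,ω₅}, {ω₁,ω₃,ω₅}, {ω₁,ω₄,ω₅}, {ω₂,ω₃,ω₄}, {ω₁,ω₂,ω₃,ω₅}, {ω₁,ω₂,ω₄,ω₅}, {ω₁,ω₃,ω₄,ω₅}, X } (|σ(𝒢)| = 16).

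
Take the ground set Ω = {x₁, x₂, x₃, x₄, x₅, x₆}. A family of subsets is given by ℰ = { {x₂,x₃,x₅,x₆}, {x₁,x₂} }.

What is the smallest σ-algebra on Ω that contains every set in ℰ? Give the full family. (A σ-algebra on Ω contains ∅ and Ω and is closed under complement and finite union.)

Start: ℰ ∪ {∅, Ω} = { ∅, {x₁,x₂}, {x₂,x₃,x₅,x₆}, Ω }.
Step 1: +3 →
  {x₁,x₄}  = Ω∖{x₂,x₃,x₅,x₆}
  {x₃,x₄,x₅,x₆}  = Ω∖{x₁,x₂}
  {x₁,x₂,x₃,x₅,x₆}  = {x₁,x₂} ∪ {x₂,x₃,x₅,x₆}
  |family| = 7
Step 2: +4 →
  {x₄}  = Ω∖{x₁,x₂,x₃,x₅,x₆}
  {x₁,x₂,x₄}  = {x₁,x₄} ∪ {x₁,x₂}
  {x₁,x₃,x₄,x₅,x₆}  = {x₁,x₄} ∪ {x₃,x₄,x₅,x₆}
  {x₂,x₃,x₄,x₅,x₆}  = {x₃,x₄,x₅,x₆} ∪ {x₂,x₃,x₅,x₆}
  |family| = 11
Step 3 (3 new):
  {x₁}  = Ω∖{x₂,x₃,x₄,x₅,x₆}
  {x₂}  = Ω∖{x₁,x₃,x₄,x₅,x₆}
  {x₃,x₅,x₆}  = Ω∖{x₁,x₂,x₄}
  |family| = 14
Step 4: +2 →
  {x₂,x₄}  = {x₄} ∪ {x₂}
  {x₁,x₃,x₅,x₆}  = {x₁} ∪ {x₃,x₅,x₆}
  |family| = 16
After Step 5 the family is unchanged; done.

Hence σ(ℰ) has 16 members: { ∅, {x₁}, {x₂}, {x₄}, {x₁,x₂}, {x₁,x₄}, {x₂,x₄}, {x₁,x₂,x₄}, {x₃,x₅,x₆}, {x₁,x₃,x₅,x₆}, {x₂,x₃,x₅,x₆}, {x₃,x₄,x₅,x₆}, {x₁,x₂,x₃,x₅,x₆}, {x₁,x₃,x₄,x₅,x₆}, {x₂,x₃,x₄,x₅,x₆}, Ω }.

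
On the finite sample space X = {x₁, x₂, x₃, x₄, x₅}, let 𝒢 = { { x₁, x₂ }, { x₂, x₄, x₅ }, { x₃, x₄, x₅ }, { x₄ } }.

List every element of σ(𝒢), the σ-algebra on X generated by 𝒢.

|σ(𝒢)| = 32.  σ(𝒢) = { ∅, { x₁ }, { x₂ }, { x₃ }, { x₄ }, { x₅ }, { x₁, x₂ }, { x₁, x₃ }, { x₁, x₄ }, { x₁, x₅ }, { x₂, x₃ }, { x₂, x₄ }, { x₂, x₅ }, { x₃, x₄ }, { x₃, x₅ }, { x₄, x₅ }, { x₁, x₂, x₃ }, { x₁, x₂, x₄ }, { x₁, x₂, x₅ }, { x₁, x₃, x₄ }, { x₁, x₃, x₅ }, { x₁, x₄, x₅ }, { x₂, x₃, x₄ }, { x₂, x₃, x₅ }, { x₂, x₄, x₅ }, { x₃, x₄, x₅ }, { x₁, x₂, x₃, x₄ }, { x₁, x₂, x₃, x₅ }, { x₁, x₂, x₄, x₅ }, { x₁, x₃, x₄, x₅ }, { x₂, x₃, x₄, x₅ }, X }

Derivation:
Begin from { ∅, { x₄ }, { x₁, x₂ }, { x₂, x₄, x₅ }, { x₃, x₄, x₅ }, X } (that is, 𝒢 plus ∅ and X).
Pass 1 adds 5:
  { x₁, x₃ }  = complement { x₂, x₄, x₅ }
  { x₁, x₂, x₄ }  = { x₁, x₂ } ∪ { x₄ }
  { x₁, x₂, x₃, x₅ }  = complement { x₄ }
  { x₁, x₂, x₄, x₅ }  = { x₁, x₂ } ∪ { x₂, x₄, x₅ }
  { x₂, x₃, x₄, x₅ }  = { x₃, x₄, x₅ } ∪ { x₂, x₄, x₅ }
  |family| = 11
Pass 2 adds 7:
  { x₁ }  = complement { x₂, x₃, x₄, x₅ }
  { x₃ }  = complement { x₁, x₂, x₄, x₅ }
  { x₃, x₅ }  = complement { x₁, x₂, x₄ }
  { x₁, x₂, x₃ }  = { x₁, x₂ } ∪ { x₁, x₃ }
  { x₁, x₃, x₄ }  = { x₁, x₃ } ∪ { x₄ }
  { x₁, x₂, x₃, x₄ }  = { x₁, x₂, x₄ } ∪ { x₁, x₃ }
  { x₁, x₃, x₄, x₅ }  = { x₃, x₄, x₅ } ∪ { x₁, x₃ }
  |family| = 18
Pass 3 (7 new):
  { x₂ }  = complement { x₁, x₃, x₄, x₅ }
  { x₅ }  = complement { x₁, x₂, x₃, x₄ }
  { x₁, x₄ }  = { x₄ } ∪ { x₁ }
  { x₂, x₅ }  = complement { x₁, x₃, x₄ }
  { x₃, x₄ }  = { x₃ } ∪ { x₄ }
  { x₄, x₅ }  = complement { x₁, x₂, x₃ }
  { x₁, x₃, x₅ }  = { x₁, x₃ } ∪ { x₃, x₅ }
  |family| = 25
Pass 4 adds 7:
  { x₁, x₅ }  = { x₅ } ∪ { x₁ }
  { x₂, x₃ }  = { x₂ } ∪ { x₃ }
  { x₂, x₄ }  = complement { x₁, x₃, x₅ }
  { x₁, x₂, x₅ }  = complement { x₃, x₄ }
  { x₁, x₄, x₅ }  = { x₅ } ∪ { x₁, x₄ }
  { x₂, x₃, x₄ }  = { x₃, x₄ } ∪ { x₂ }
  { x₂, x₃, x₅ }  = complement { x₁, x₄ }
  |family| = 32
Pass 5: closed — nothing new.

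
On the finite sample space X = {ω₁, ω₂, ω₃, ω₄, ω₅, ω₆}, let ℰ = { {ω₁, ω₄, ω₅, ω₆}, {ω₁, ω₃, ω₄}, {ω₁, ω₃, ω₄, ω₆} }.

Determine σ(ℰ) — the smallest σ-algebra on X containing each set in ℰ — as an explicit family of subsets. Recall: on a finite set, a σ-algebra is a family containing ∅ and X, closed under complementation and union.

Begin from { {}, {ω₁, ω₃, ω₄}, {ω₁, ω₃, ω₄, ω₆}, {ω₁, ω₄, ω₅, ω₆}, X } (that is, ℰ plus ∅ and X).
Step 1. New:
  {ω₂, ω₃}  = complement {ω₁, ω₄, ω₅, ω₆}
  {ω₂, ω₅}  = complement {ω₁, ω₃, ω₄, ω₆}
  {ω₂, ω₅, ω₆}  = complement {ω₁, ω₃, ω₄}
  {ω₁, ω₃, ω₄, ω₅, ω₆}  = {ω₁, ω₃, ω₄} ∪ {ω₁, ω₄, ω₅, ω₆}
Step 2: 7 new —
  {ω₂}  = complement {ω₁, ω₃, ω₄, ω₅, ω₆}
  {ω₂, ω₃, ω₅}  = {ω₂, ω₅} ∪ {ω₂, ω₃}
  {ω₁, ω₂, ω₃, ω₄}  = {ω₁, ω₃, ω₄} ∪ {ω₂, ω₃}
  {ω₂, ω₃, ω₅, ω₆}  = {ω₂, ω₅, ω₆} ∪ {ω₂, ω₃}
  {ω₁, ω₂, ω₃, ω₄, ω₅}  = {ω₂, ω₅} ∪ {ω₁, ω₃, ω₄}
  {ω₁, ω₂, ω₃, ω₄, ω₆}  = {ω₂, ω₃} ∪ {ω₁, ω₃, ω₄, ω₆}
  {ω₁, ω₂, ω₄, ω₅, ω₆}  = {ω₂, ω₅} ∪ {ω₁, ω₄, ω₅, ω₆}
Step 3 adds 6:
  {ω₃}  = complement {ω₁, ω₂, ω₄, ω₅, ω₆}
  {ω₅}  = complement {ω₁, ω₂, ω₃, ω₄, ω₆}
  {ω₆}  = complement {ω₁, ω₂, ω₃, ω₄, ω₅}
  {ω₁, ω₄}  = complement {ω₂, ω₃, ω₅, ω₆}
  {ω₅, ω₆}  = complement {ω₁, ω₂, ω₃, ω₄}
  {ω₁, ω₄, ω₆}  = complement {ω₂, ω₃, ω₅}
Step 4: +10 →
  {ω₂, ω₆}  = {ω₂} ∪ {ω₆}
  {ω₃, ω₅}  = {ω₅} ∪ {ω₃}
  {ω₃, ω₆}  = {ω₆} ∪ {ω₃}
  {ω₁, ω₂, ω₄}  = {ω₂} ∪ {ω₁, ω₄}
  {ω₁, ω₄, ω₅}  = {ω₅} ∪ {ω₁, ω₄}
  {ω₂, ω₃, ω₆}  = {ω₆} ∪ {ω₂, ω₃}
  {ω₃, ω₅, ω₆}  = {ω₅, ω₆} ∪ {ω₃}
  {ω₁, ω₂, ω₄, ω₅}  = {ω₂, ω₅} ∪ {ω₁, ω₄}
  {ω₁, ω₂, ω₄, ω₆}  = {ω₂} ∪ {ω₁, ω₄, ω₆}
  {ω₁, ω₃, ω₄, ω₅}  = {ω₅} ∪ {ω₁, ω₃, ω₄}
Step 5: stable.

Therefore σ(ℰ) = { {}, {ω₂}, {ω₃}, {ω₅}, {ω₆}, {ω₁, ω₄}, {ω₂, ω₃}, {ω₂, ω₅}, {ω₂, ω₆}, {ω₃, ω₅}, {ω₃, ω₆}, {ω₅, ω₆}, {ω₁, ω₂, ω₄}, {ω₁, ω₃, ω₄}, {ω₁, ω₄, ω₅}, {ω₁, ω₄, ω₆}, {ω₂, ω₃, ω₅}, {ω₂, ω₃, ω₆}, {ω₂, ω₅, ω₆}, {ω₃, ω₅, ω₆}, {ω₁, ω₂, ω₃, ω₄}, {ω₁, ω₂, ω₄, ω₅}, {ω₁, ω₂, ω₄, ω₆}, {ω₁, ω₃, ω₄, ω₅}, {ω₁, ω₃, ω₄, ω₆}, {ω₁, ω₄, ω₅, ω₆}, {ω₂, ω₃, ω₅, ω₆}, {ω₁, ω₂, ω₃, ω₄, ω₅}, {ω₁, ω₂, ω₃, ω₄, ω₆}, {ω₁, ω₂, ω₄, ω₅, ω₆}, {ω₁, ω₃, ω₄, ω₅, ω₆}, X } (|σ(ℰ)| = 32).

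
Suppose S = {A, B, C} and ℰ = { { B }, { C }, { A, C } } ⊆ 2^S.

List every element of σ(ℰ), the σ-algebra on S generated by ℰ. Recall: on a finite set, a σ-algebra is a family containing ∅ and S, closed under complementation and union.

Initial family (5 sets): { ∅, { B }, { C }, { A, C }, S }.
Pass 1 (2 new):
  { A, B }  = ᶜ of { C }
  { B, C }  = { C } ∪ { B }
  [7 total]
Pass 2 (1 new):
  { A }  = ᶜ of { B, C }
  [8 total]
Pass 3 adds nothing — fixpoint reached.

|σ(ℰ)| = 8.  σ(ℰ) = { ∅, { A }, { B }, { C }, { A, B }, { A, C }, { B, C }, S }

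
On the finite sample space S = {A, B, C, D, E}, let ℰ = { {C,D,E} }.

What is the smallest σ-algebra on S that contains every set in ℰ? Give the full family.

|σ(ℰ)| = 4.  σ(ℰ) = { {}, {A,B}, {C,D,E}, S }

Trace:
Begin from { {}, {C,D,E}, S } (that is, ℰ plus ∅ and S).
Pass 1. New:
  {A,B}  = ᶜ of {C,D,E}
  [4 total]
Pass 2: no new sets; the family is a σ-algebra.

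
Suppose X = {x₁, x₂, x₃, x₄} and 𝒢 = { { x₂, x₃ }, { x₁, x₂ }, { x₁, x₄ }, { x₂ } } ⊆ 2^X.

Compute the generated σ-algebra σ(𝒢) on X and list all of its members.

Answer: σ(𝒢) = { {  }, { x₁ }, { x₂ }, { x₃ }, { x₄ }, { x₁, x₂ }, { x₁, x₃ }, { x₁, x₄ }, { x₂, x₃ }, { x₂, x₄ }, { x₃, x₄ }, { x₁, x₂, x₃ }, { x₁, x₂, x₄ }, { x₁, x₃, x₄ }, { x₂, x₃, x₄ }, X }

Trace:
Take S₀ = 𝒢 ∪ {∅, X} = { {  }, { x₂ }, { x₁, x₂ }, { x₁, x₄ }, { x₂, x₃ }, X }.
Pass 1. New:
  { x₃, x₄ }  = complement { x₁, x₂ }
  { x₁, x₂, x₃ }  = { x₂, x₃ } ∪ { x₁, x₂ }
  { x₁, x₂, x₄ }  = { x₁, x₄ } ∪ { x₁, x₂ }
  { x₁, x₃, x₄ }  = complement { x₂ }
  |family| = 10
Pass 2: +3 →
  { x₃ }  = complement { x₁, x₂, x₄ }
  { x₄ }  = complement { x₁, x₂, x₃ }
  { x₂, x₃, x₄ }  = { x₃, x₄ } ∪ { x₂ }
  |family| = 13
Pass 3: +2 →
  { x₁ }  = complement { x₂, x₃, x₄ }
  { x₂, x₄ }  = { x₄ } ∪ { x₂ }
  |family| = 15
Pass 4: 1 new —
  { x₁, x₃ }  = complement { x₂, x₄ }
  |family| = 16
Pass 5: no new sets; the family is a σ-algebra.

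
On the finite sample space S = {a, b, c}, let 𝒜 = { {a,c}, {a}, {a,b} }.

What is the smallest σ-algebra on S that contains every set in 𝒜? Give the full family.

σ(𝒜) = { ∅, {a}, {b}, {c}, {a,b}, {a,c}, {b,c}, S }

Working:
Begin from { ∅, {a}, {a,b}, {a,c}, S } (that is, 𝒜 plus ∅ and S).
Iteration 1. New:
  {b}  = {a,c}ᶜ
  {c}  = {a,b}ᶜ
  {b,c}  = {a}ᶜ
Iteration 2: stable.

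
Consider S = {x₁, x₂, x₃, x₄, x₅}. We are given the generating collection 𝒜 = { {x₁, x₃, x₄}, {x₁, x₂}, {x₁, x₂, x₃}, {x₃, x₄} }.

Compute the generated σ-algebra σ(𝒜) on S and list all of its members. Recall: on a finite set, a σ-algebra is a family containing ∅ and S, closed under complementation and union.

σ(𝒜) = { {}, {x₁}, {x₂}, {x₃}, {x₄}, {x₅}, {x₁, x₂}, {x₁, x₃}, {x₁, x₄}, {x₁, x₅}, {x₂, x₃}, {x₂, x₄}, {x₂, x₅}, {x₃, x₄}, {x₃, x₅}, {x₄, x₅}, {x₁, x₂, x₃}, {x₁, x₂, x₄}, {x₁, x₂, x₅}, {x₁, x₃, x₄}, {x₁, x₃, x₅}, {x₁, x₄, x₅}, {x₂, x₃, x₄}, {x₂, x₃, x₅}, {x₂, x₄, x₅}, {x₃, x₄, x₅}, {x₁, x₂, x₃, x₄}, {x₁, x₂, x₃, x₅}, {x₁, x₂, x₄, x₅}, {x₁, x₃, x₄, x₅}, {x₂, x₃, x₄, x₅}, S }

Working:
Initial family (6 sets): { {}, {x₁, x₂}, {x₃, x₄}, {x₁, x₂, x₃}, {x₁, x₃, x₄}, S }.
Pass 1. New:
  {x₂, x₅}  = complement {x₁, x₃, x₄}
  {x₄, x₅}  = complement {x₁, x₂, x₃}
  {x₁, x₂, x₅}  = complement {x₃, x₄}
  {x₃, x₄, x₅}  = complement {x₁, x₂}
  {x₁, x₂, x₃, x₄}  = {x₁, x₃, x₄} ∪ {x₁, x₂, x₃}
Pass 2: +6 →
  {x₅}  = complement {x₁, x₂, x₃, x₄}
  {x₂, x₄, x₅}  = {x₂, x₅} ∪ {x₄, x₅}
  {x₁, x₂, x₃, x₅}  = {x₂, x₅} ∪ {x₁, x₂, x₃}
  {x₁, x₂, x₄, x₅}  = {x₁, x₂} ∪ {x₄, x₅}
  {x₁, x₃, x₄, x₅}  = {x₃, x₄, x₅} ∪ {x₁, x₃, x₄}
  {x₂, x₃, x₄, x₅}  = {x₂, x₅} ∪ {x₃, x₄, x₅}
Pass 3 (5 new):
  {x₁}  = complement {x₂, x₃, x₄, x₅}
  {x₂}  = complement {x₁, x₃, x₄, x₅}
  {x₃}  = complement {x₁, x₂, x₄, x₅}
  {x₄}  = complement {x₁, x₂, x₃, x₅}
  {x₁, x₃}  = complement {x₂, x₄, x₅}
Pass 4: +10 →
  {x₁, x₄}  = {x₄} ∪ {x₁}
  {x₁, x₅}  = {x₅} ∪ {x₁}
  {x₂, x₃}  = {x₂} ∪ {x₃}
  {x₂, x₄}  = {x₂} ∪ {x₄}
  {x₃, x₅}  = {x₅} ∪ {x₃}
  {x₁, x₂, x₄}  = {x₁, x₂} ∪ {x₄}
  {x₁, x₃, x₅}  = {x₅} ∪ {x₁, x₃}
  {x₁, x₄, x₅}  = {x₄, x₅} ∪ {x₁}
  {x₂, x₃, x₄}  = {x₃, x₄} ∪ {x₂}
  {x₂, x₃, x₅}  = {x₂, x₅} ∪ {x₃}
Pass 5: no new sets; the family is a σ-algebra.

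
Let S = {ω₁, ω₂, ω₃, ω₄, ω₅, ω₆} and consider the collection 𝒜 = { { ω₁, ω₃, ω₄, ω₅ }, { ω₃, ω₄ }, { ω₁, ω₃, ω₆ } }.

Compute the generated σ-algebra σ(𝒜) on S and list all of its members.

|σ(𝒜)| = 64.  σ(𝒜) = { {  }, { ω₁ }, { ω₂ }, { ω₃ }, { ω₄ }, { ω₅ }, { ω₆ }, { ω₁, ω₂ }, { ω₁, ω₃ }, { ω₁, ω₄ }, { ω₁, ω₅ }, { ω₁, ω₆ }, { ω₂, ω₃ }, { ω₂, ω₄ }, { ω₂, ω₅ }, { ω₂, ω₆ }, { ω₃, ω₄ }, { ω₃, ω₅ }, { ω₃, ω₆ }, { ω₄, ω₅ }, { ω₄, ω₆ }, { ω₅, ω₆ }, { ω₁, ω₂, ω₃ }, { ω₁, ω₂, ω₄ }, { ω₁, ω₂, ω₅ }, { ω₁, ω₂, ω₆ }, { ω₁, ω₃, ω₄ }, { ω₁, ω₃, ω₅ }, { ω₁, ω₃, ω₆ }, { ω₁, ω₄, ω₅ }, { ω₁, ω₄, ω₆ }, { ω₁, ω₅, ω₆ }, { ω₂, ω₃, ω₄ }, { ω₂, ω₃, ω₅ }, { ω₂, ω₃, ω₆ }, { ω₂, ω₄, ω₅ }, { ω₂, ω₄, ω₆ }, { ω₂, ω₅, ω₆ }, { ω₃, ω₄, ω₅ }, { ω₃, ω₄, ω₆ }, { ω₃, ω₅, ω₆ }, { ω₄, ω₅, ω₆ }, { ω₁, ω₂, ω₃, ω₄ }, { ω₁, ω₂, ω₃, ω₅ }, { ω₁, ω₂, ω₃, ω₆ }, { ω₁, ω₂, ω₄, ω₅ }, { ω₁, ω₂, ω₄, ω₆ }, { ω₁, ω₂, ω₅, ω₆ }, { ω₁, ω₃, ω₄, ω₅ }, { ω₁, ω₃, ω₄, ω₆ }, { ω₁, ω₃, ω₅, ω₆ }, { ω₁, ω₄, ω₅, ω₆ }, { ω₂, ω₃, ω₄, ω₅ }, { ω₂, ω₃, ω₄, ω₆ }, { ω₂, ω₃, ω₅, ω₆ }, { ω₂, ω₄, ω₅, ω₆ }, { ω₃, ω₄, ω₅, ω₆ }, { ω₁, ω₂, ω₃, ω₄, ω₅ }, { ω₁, ω₂, ω₃, ω₄, ω₆ }, { ω₁, ω₂, ω₃, ω₅, ω₆ }, { ω₁, ω₂, ω₄, ω₅, ω₆ }, { ω₁, ω₃, ω₄, ω₅, ω₆ }, { ω₂, ω₃, ω₄, ω₅, ω₆ }, S }

Derivation:
Start: 𝒜 ∪ {∅, S} = { {  }, { ω₃, ω₄ }, { ω₁, ω₃, ω₆ }, { ω₁, ω₃, ω₄, ω₅ }, S }.
Step 1: +5 →
  { ω₂, ω₆ }  = { ω₁, ω₃, ω₄, ω₅ }ᶜ
  { ω₂, ω₄, ω₅ }  = { ω₁, ω₃, ω₆ }ᶜ
  { ω₁, ω₂, ω₅, ω₆ }  = { ω₃, ω₄ }ᶜ
  { ω₁, ω₃, ω₄, ω₆ }  = { ω₃, ω₄ } ∪ { ω₁, ω₃, ω₆ }
  { ω₁, ω₃, ω₄, ω₅, ω₆ }  = { ω₁, ω₃, ω₄, ω₅ } ∪ { ω₁, ω₃, ω₆ }
  (now 10)
Step 2: +10 →
  { ω₂ }  = { ω₁, ω₃, ω₄, ω₅, ω₆ }ᶜ
  { ω₂, ω₅ }  = { ω₁, ω₃, ω₄, ω₆ }ᶜ
  { ω₁, ω₂, ω₃, ω₆ }  = { ω₁, ω₃, ω₆ } ∪ { ω₂, ω₆ }
  { ω₂, ω₃, ω₄, ω₅ }  = { ω₃, ω₄ } ∪ { ω₂, ω₄, ω₅ }
  { ω₂, ω₃, ω₄, ω₆ }  = { ω₃, ω₄ } ∪ { ω₂, ω₆ }
  { ω₂, ω₄, ω₅, ω₆ }  = { ω₂, ω₆ } ∪ { ω₂, ω₄, ω₅ }
  { ω₁, ω₂, ω₃, ω₄, ω₅ }  = { ω₁, ω₃, ω₄, ω₅ } ∪ { ω₂, ω₄, ω₅ }
  { ω₁, ω₂, ω₃, ω₄, ω₆ }  = { ω₂, ω₆ } ∪ { ω₁, ω₃, ω₄, ω₆ }
  { ω₁, ω₂, ω₃, ω₅, ω₆ }  = { ω₁, ω₃, ω₆ } ∪ { ω₁, ω₂, ω₅, ω₆ }
  { ω₁, ω₂, ω₄, ω₅, ω₆ }  = { ω₂, ω₄, ω₅ } ∪ { ω₁, ω₂, ω₅, ω₆ }
  (now 20)
Step 3: +11 →
  { ω₃ }  = { ω₁, ω₂, ω₄, ω₅, ω₆ }ᶜ
  { ω₄ }  = { ω₁, ω₂, ω₃, ω₅, ω₆ }ᶜ
  { ω₅ }  = { ω₁, ω₂, ω₃, ω₄, ω₆ }ᶜ
  { ω₆ }  = { ω₁, ω₂, ω₃, ω₄, ω₅ }ᶜ
  { ω₁, ω₃ }  = { ω₂, ω₄, ω₅, ω₆ }ᶜ
  { ω₁, ω₅ }  = { ω₂, ω₃, ω₄, ω₆ }ᶜ
  { ω₁, ω₆ }  = { ω₂, ω₃, ω₄, ω₅ }ᶜ
  { ω₄, ω₅ }  = { ω₁, ω₂, ω₃, ω₆ }ᶜ
  { ω₂, ω₃, ω₄ }  = { ω₃, ω₄ } ∪ { ω₂ }
  { ω₂, ω₅, ω₆ }  = { ω₂, ω₅ } ∪ { ω₂, ω₆ }
  { ω₂, ω₃, ω₄, ω₅, ω₆ }  = { ω₂, ω₅ } ∪ { ω₂, ω₃, ω₄, ω₆ }
  (now 31)
Step 4: 27 new —
  { ω₁ }  = { ω₂, ω₃, ω₄, ω₅, ω₆ }ᶜ
  { ω₂, ω₃ }  = { ω₂ } ∪ { ω₃ }
  { ω₂, ω₄ }  = { ω₂ } ∪ { ω₄ }
  { ω₃, ω₅ }  = { ω₅ } ∪ { ω₃ }
  { ω₃, ω₆ }  = { ω₆ } ∪ { ω₃ }
  { ω₄, ω₆ }  = { ω₆ } ∪ { ω₄ }
  { ω₅, ω₆ }  = { ω₆ } ∪ { ω₅ }
  { ω₁, ω₂, ω₃ }  = { ω₂ } ∪ { ω₁, ω₃ }
  { ω₁, ω₂, ω₅ }  = { ω₂, ω₅ } ∪ { ω₁, ω₅ }
  { ω₁, ω₂, ω₆ }  = { ω₁, ω₆ } ∪ { ω₂ }
  { ω₁, ω₃, ω₄ }  = { ω₂, ω₅, ω₆ }ᶜ
  { ω₁, ω₃, ω₅ }  = { ω₅ } ∪ { ω₁, ω₃ }
  { ω₁, ω₄, ω₅ }  = { ω₄, ω₅ } ∪ { ω₁, ω₅ }
  { ω₁, ω₄, ω₆ }  = { ω₁, ω₆ } ∪ { ω₄ }
  { ω₁, ω₅, ω₆ }  = { ω₂, ω₃, ω₄ }ᶜ
  { ω₂, ω₃, ω₅ }  = { ω₂, ω₅ } ∪ { ω₃ }
  { ω₂, ω₃, ω₆ }  = { ω₂, ω₆ } ∪ { ω₃ }
  { ω₂, ω₄, ω₆ }  = { ω₂, ω₆ } ∪ { ω₄ }
  { ω₃, ω₄, ω₅ }  = { ω₃, ω₄ } ∪ { ω₅ }
  { ω₃, ω₄, ω₆ }  = { ω₃, ω₄ } ∪ { ω₆ }
  { ω₄, ω₅, ω₆ }  = { ω₆ } ∪ { ω₄, ω₅ }
  { ω₁, ω₂, ω₃, ω₄ }  = { ω₂, ω₃, ω₄ } ∪ { ω₁, ω₃ }
  { ω₁, ω₂, ω₃, ω₅ }  = { ω₂, ω₅ } ∪ { ω₁, ω₃ }
  { ω₁, ω₂, ω₄, ω₅ }  = { ω₁, ω₅ } ∪ { ω₂, ω₄, ω₅ }
  { ω₁, ω₃, ω₅, ω₆ }  = { ω₁, ω₃, ω₆ } ∪ { ω₅ }
  { ω₁, ω₄, ω₅, ω₆ }  = { ω₁, ω₆ } ∪ { ω₄, ω₅ }
  { ω₂, ω₃, ω₅, ω₆ }  = { ω₂, ω₅, ω₆ } ∪ { ω₃ }
  (now 58)
Step 5. New:
  { ω₁, ω₂ }  = { ω₂ } ∪ { ω₁ }
  { ω₁, ω₄ }  = { ω₂, ω₃, ω₅, ω₆ }ᶜ
  { ω₁, ω₂, ω₄ }  = { ω₁ } ∪ { ω₂, ω₄ }
  { ω₃, ω₅, ω₆ }  = { ω₃, ω₅ } ∪ { ω₃, ω₆ }
  { ω₁, ω₂, ω₄, ω₆ }  = { ω₃, ω₅ }ᶜ
  { ω₃, ω₄, ω₅, ω₆ }  = { ω₃, ω₄ } ∪ { ω₄, ω₅, ω₆ }
  (now 64)
Step 6: no new sets; the family is a σ-algebra.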